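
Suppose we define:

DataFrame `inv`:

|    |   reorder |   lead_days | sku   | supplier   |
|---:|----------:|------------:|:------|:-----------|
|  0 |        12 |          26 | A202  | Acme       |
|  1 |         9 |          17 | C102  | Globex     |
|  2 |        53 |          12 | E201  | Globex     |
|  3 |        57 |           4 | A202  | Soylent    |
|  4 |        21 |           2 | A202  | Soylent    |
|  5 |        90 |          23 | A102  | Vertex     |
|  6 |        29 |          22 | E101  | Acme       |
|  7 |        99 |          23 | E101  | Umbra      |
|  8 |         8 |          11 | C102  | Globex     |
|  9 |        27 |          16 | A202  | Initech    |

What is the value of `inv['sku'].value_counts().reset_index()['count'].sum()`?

value_counts of sku:
sku
A202    4
C102    2
E101    2
E201    1
A102    1
Name: count, dtype: int64
reset_index():
    sku  count
0  A202      4
1  C102      2
2  E101      2
3  E201      1
4  A102      1

10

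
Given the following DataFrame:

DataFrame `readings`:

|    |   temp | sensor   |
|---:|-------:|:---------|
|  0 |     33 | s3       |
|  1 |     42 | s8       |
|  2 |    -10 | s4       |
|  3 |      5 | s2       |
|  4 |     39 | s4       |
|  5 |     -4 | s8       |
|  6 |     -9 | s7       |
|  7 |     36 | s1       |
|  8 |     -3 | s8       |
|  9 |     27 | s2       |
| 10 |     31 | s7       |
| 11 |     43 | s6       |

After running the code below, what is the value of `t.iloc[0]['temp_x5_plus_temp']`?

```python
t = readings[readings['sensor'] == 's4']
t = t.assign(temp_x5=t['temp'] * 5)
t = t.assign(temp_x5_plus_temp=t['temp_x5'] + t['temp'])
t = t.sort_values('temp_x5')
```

filter rows where sensor == 's4':
   temp sensor
2   -10     s4
4    39     s4
add column temp_x5 = t['temp'] * 5:
   temp sensor  temp_x5
2   -10     s4      -50
4    39     s4      195
add column temp_x5_plus_temp = t['temp_x5'] + t['temp']:
   temp sensor  temp_x5  temp_x5_plus_temp
2   -10     s4      -50                -60
4    39     s4      195                234
sort by temp_x5:
   temp sensor  temp_x5  temp_x5_plus_temp
2   -10     s4      -50                -60
4    39     s4      195                234
Hence -60.

-60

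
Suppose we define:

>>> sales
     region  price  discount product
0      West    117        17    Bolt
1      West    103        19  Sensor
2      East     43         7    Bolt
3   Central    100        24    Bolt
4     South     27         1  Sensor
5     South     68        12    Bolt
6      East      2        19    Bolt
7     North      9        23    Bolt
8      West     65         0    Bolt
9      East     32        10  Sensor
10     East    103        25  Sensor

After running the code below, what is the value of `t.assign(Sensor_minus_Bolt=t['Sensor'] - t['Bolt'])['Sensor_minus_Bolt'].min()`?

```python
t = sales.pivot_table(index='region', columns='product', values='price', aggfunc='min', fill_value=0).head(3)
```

-100

pivot: rows=region, cols=product, min(price):
product  Bolt  Sensor
region               
Central   100       0
East        2      32
North       9       0
South      68      27
West       65     103
take first 3 rows:
product  Bolt  Sensor
region               
Central   100       0
East        2      32
North       9       0
add column Sensor_minus_Bolt = t['Sensor'] - t['Bolt']:
product  Bolt  Sensor  Sensor_minus_Bolt
region                                  
Central   100       0               -100
East        2      32                 30
North       9       0                 -9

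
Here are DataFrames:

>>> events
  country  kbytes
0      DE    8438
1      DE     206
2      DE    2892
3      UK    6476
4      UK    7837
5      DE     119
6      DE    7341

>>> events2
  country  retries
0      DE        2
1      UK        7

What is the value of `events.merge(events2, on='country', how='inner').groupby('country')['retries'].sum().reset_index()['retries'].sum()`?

merge on 'country' (how='inner') → 7 rows:
  country  kbytes  retries
0      DE    8438        2
1      DE     206        2
2      DE    2892        2
3      UK    6476        7
4      UK    7837        7
5      DE     119        2
6      DE    7341        2
group by country, sum of retries:
country
DE    10
UK    14
Name: retries, dtype: int64
reset_index():
  country  retries
0      DE       10
1      UK       14
Finally, sum of column 'retries' = 24.

24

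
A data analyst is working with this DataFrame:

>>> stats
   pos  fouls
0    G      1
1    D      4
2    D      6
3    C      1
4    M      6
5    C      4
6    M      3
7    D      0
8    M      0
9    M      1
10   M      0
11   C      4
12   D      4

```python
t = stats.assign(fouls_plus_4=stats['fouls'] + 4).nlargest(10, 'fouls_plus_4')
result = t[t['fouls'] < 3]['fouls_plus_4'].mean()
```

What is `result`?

5.0

add column fouls_plus_4 = stats['fouls'] + 4:
   pos  fouls  fouls_plus_4
0    G      1             5
1    D      4             8
2    D      6            10
3    C      1             5
4    M      6            10
5    C      4             8
6    M      3             7
7    D      0             4
8    M      0             4
9    M      1             5
10   M      0             4
11   C      4             8
12   D      4             8
take 10 rows with largest fouls_plus_4:
   pos  fouls  fouls_plus_4
2    D      6            10
4    M      6            10
1    D      4             8
5    C      4             8
11   C      4             8
12   D      4             8
6    M      3             7
0    G      1             5
3    C      1             5
9    M      1             5
filter rows where fouls < 3:
  pos  fouls  fouls_plus_4
0   G      1             5
3   C      1             5
9   M      1             5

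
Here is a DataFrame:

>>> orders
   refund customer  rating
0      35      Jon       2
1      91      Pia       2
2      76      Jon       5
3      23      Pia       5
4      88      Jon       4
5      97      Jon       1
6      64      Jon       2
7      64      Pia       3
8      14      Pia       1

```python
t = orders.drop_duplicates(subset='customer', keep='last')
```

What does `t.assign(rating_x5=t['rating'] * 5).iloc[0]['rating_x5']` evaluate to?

10

drop duplicate customer (keep=last):
   refund customer  rating
6      64      Jon       2
8      14      Pia       1
add column rating_x5 = t['rating'] * 5:
   refund customer  rating  rating_x5
6      64      Jon       2         10
8      14      Pia       1          5
The value at position 0, column 'rating_x5' is 10.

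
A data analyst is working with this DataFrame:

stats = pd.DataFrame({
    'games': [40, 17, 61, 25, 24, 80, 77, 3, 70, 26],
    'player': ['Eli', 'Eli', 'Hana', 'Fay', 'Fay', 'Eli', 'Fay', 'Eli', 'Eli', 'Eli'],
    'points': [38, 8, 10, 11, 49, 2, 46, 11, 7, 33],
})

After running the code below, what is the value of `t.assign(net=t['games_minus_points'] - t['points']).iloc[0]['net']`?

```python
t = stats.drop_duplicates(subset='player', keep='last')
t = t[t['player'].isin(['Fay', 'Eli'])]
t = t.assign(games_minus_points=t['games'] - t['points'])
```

drop duplicate player (keep=last):
   games player  points
2     61   Hana      10
6     77    Fay      46
9     26    Eli      33
filter rows where player in ['Fay', 'Eli']:
   games player  points
6     77    Fay      46
9     26    Eli      33
add column games_minus_points = t['games'] - t['points']:
   games player  points  games_minus_points
6     77    Fay      46                  31
9     26    Eli      33                  -7
add column net = t['games_minus_points'] - t['points']:
   games player  points  games_minus_points  net
6     77    Fay      46                  31  -15
9     26    Eli      33                  -7  -40
The value at position 0, column 'net' is -15.

-15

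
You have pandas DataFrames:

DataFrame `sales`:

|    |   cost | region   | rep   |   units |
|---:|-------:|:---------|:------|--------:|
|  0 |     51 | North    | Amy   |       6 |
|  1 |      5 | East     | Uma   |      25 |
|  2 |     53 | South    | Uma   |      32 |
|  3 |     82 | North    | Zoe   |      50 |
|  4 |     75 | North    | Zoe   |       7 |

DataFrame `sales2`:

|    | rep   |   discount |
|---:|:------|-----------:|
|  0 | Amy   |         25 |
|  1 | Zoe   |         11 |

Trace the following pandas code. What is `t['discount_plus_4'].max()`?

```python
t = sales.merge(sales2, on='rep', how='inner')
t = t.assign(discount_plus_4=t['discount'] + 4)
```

29

merge on 'rep' (how='inner') → 3 rows:
   cost region  rep  units  discount
0    51  North  Amy      6        25
1    82  North  Zoe     50        11
2    75  North  Zoe      7        11
add column discount_plus_4 = t['discount'] + 4:
   cost region  rep  units  discount  discount_plus_4
0    51  North  Amy      6        25               29
1    82  North  Zoe     50        11               15
2    75  North  Zoe      7        11               15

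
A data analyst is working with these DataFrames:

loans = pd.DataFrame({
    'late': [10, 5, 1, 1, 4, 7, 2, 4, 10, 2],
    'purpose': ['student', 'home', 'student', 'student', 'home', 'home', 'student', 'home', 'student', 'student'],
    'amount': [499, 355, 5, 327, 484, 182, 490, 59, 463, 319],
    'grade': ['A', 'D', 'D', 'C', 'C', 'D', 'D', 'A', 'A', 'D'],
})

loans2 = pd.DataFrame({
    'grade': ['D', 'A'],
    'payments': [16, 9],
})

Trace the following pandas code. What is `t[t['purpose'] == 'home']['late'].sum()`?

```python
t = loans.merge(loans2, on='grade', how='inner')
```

16

merge on 'grade' (how='inner') → 8 rows:
   late  purpose  amount grade  payments
0    10  student     499     A         9
1     5     home     355     D        16
2     1  student       5     D        16
3     7     home     182     D        16
4     2  student     490     D        16
5     4     home      59     A         9
6    10  student     463     A         9
7     2  student     319     D        16
filter rows where purpose == 'home':
   late purpose  amount grade  payments
1     5    home     355     D        16
3     7    home     182     D        16
5     4    home      59     A         9
Then the sum of column 'late': 16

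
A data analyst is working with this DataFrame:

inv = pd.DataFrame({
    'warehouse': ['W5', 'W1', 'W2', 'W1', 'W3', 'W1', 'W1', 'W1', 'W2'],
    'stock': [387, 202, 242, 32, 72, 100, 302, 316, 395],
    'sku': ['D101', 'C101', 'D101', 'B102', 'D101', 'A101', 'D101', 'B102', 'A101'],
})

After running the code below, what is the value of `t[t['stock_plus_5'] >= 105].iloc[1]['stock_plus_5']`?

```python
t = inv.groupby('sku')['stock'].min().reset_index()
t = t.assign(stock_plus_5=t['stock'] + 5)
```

207

group by sku, min of stock:
sku
A101    100
B102     32
C101    202
D101     72
Name: stock, dtype: int64
reset_index():
    sku  stock
0  A101    100
1  B102     32
2  C101    202
3  D101     72
add column stock_plus_5 = t['stock'] + 5:
    sku  stock  stock_plus_5
0  A101    100           105
1  B102     32            37
2  C101    202           207
3  D101     72            77
filter rows where stock_plus_5 >= 105:
    sku  stock  stock_plus_5
0  A101    100           105
2  C101    202           207
Then the value at position 1, column 'stock_plus_5': 207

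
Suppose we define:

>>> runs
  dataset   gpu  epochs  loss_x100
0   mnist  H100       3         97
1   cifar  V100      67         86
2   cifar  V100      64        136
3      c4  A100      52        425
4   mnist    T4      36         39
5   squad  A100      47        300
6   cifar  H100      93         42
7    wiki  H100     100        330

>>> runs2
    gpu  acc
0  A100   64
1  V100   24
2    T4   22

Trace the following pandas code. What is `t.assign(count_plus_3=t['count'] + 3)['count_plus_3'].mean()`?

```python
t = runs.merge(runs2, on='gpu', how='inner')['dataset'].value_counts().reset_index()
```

4.25

merge on 'gpu' (how='inner') → 5 rows:
  dataset   gpu  epochs  loss_x100  acc
0   cifar  V100      67         86   24
1   cifar  V100      64        136   24
2      c4  A100      52        425   64
3   mnist    T4      36         39   22
4   squad  A100      47        300   64
value_counts of dataset:
dataset
cifar    2
c4       1
mnist    1
squad    1
Name: count, dtype: int64
reset_index():
  dataset  count
0   cifar      2
1      c4      1
2   mnist      1
3   squad      1
add column count_plus_3 = t['count'] + 3:
  dataset  count  count_plus_3
0   cifar      2             5
1      c4      1             4
2   mnist      1             4
3   squad      1             4
mean of column 'count_plus_3' → 4.25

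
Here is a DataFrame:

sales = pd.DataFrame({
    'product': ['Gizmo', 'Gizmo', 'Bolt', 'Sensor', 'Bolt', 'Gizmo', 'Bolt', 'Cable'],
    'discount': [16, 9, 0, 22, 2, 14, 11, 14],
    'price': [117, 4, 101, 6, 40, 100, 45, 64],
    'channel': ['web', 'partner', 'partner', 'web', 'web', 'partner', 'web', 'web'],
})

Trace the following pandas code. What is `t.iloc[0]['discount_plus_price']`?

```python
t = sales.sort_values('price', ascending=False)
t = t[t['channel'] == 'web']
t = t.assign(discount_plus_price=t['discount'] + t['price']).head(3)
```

sort by price descending:
  product  discount  price  channel
0   Gizmo        16    117      web
2    Bolt         0    101  partner
5   Gizmo        14    100  partner
7   Cable        14     64      web
6    Bolt        11     45      web
4    Bolt         2     40      web
3  Sensor        22      6      web
1   Gizmo         9      4  partner
filter rows where channel == 'web':
  product  discount  price channel
0   Gizmo        16    117     web
7   Cable        14     64     web
6    Bolt        11     45     web
4    Bolt         2     40     web
3  Sensor        22      6     web
add column discount_plus_price = t['discount'] + t['price']:
  product  discount  price channel  discount_plus_price
0   Gizmo        16    117     web                  133
7   Cable        14     64     web                   78
6    Bolt        11     45     web                   56
4    Bolt         2     40     web                   42
3  Sensor        22      6     web                   28
take first 3 rows:
  product  discount  price channel  discount_plus_price
0   Gizmo        16    117     web                  133
7   Cable        14     64     web                   78
6    Bolt        11     45     web                   56

133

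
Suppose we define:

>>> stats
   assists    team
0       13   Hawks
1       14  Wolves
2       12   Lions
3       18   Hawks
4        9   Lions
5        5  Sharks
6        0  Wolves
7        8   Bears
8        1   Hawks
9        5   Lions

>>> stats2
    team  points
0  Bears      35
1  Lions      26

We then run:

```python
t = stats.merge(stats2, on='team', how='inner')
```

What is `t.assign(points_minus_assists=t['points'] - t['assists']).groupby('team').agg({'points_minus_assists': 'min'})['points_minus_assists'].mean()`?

20.5

merge on 'team' (how='inner') → 4 rows:
   assists   team  points
0       12  Lions      26
1        9  Lions      26
2        8  Bears      35
3        5  Lions      26
add column points_minus_assists = t['points'] - t['assists']:
   assists   team  points  points_minus_assists
0       12  Lions      26                    14
1        9  Lions      26                    17
2        8  Bears      35                    27
3        5  Lions      26                    21
group by team, min of points_minus_assists:
       points_minus_assists
team                       
Bears                    27
Lions                    14
The mean of column 'points_minus_assists' is 20.5.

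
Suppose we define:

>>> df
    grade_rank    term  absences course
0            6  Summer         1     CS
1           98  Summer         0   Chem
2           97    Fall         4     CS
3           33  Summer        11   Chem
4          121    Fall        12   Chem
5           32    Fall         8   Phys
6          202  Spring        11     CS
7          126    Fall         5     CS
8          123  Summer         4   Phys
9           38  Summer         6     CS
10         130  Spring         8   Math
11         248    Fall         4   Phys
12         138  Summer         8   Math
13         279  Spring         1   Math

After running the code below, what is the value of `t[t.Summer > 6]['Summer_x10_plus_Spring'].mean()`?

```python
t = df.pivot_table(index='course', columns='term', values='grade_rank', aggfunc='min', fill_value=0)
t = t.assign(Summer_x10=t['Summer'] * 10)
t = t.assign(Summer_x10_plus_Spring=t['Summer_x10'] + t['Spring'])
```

pivot: rows=course, cols=term, min(grade_rank):
term    Fall  Spring  Summer
course                      
CS        97     202       6
Chem     121       0      33
Math       0     130     138
Phys      32       0     123
add column Summer_x10 = t['Summer'] * 10:
term    Fall  Spring  Summer  Summer_x10
course                                  
CS        97     202       6          60
Chem     121       0      33         330
Math       0     130     138        1380
Phys      32       0     123        1230
add column Summer_x10_plus_Spring = t['Summer_x10'] + t['Spring']:
term    Fall  Spring  Summer  Summer_x10  Summer_x10_plus_Spring
course                                                          
CS        97     202       6          60                     262
Chem     121       0      33         330                     330
Math       0     130     138        1380                    1510
Phys      32       0     123        1230                    1230
filter rows where Summer > 6:
term    Fall  Spring  Summer  Summer_x10  Summer_x10_plus_Spring
course                                                          
Chem     121       0      33         330                     330
Math       0     130     138        1380                    1510
Phys      32       0     123        1230                    1230
The mean of column 'Summer_x10_plus_Spring' is 1023.33333333.

1023.33333333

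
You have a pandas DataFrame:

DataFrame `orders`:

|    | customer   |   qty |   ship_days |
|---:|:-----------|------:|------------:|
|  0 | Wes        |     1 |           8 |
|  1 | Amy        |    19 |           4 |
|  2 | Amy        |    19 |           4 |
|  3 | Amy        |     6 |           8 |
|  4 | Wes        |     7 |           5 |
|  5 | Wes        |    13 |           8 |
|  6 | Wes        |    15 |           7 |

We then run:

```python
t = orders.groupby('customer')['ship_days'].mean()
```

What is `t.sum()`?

group by customer, mean of ship_days:
customer
Amy    5.333333
Wes    7.000000
Name: ship_days, dtype: float64
sum of the resulting series → 12.3333333333

12.3333333333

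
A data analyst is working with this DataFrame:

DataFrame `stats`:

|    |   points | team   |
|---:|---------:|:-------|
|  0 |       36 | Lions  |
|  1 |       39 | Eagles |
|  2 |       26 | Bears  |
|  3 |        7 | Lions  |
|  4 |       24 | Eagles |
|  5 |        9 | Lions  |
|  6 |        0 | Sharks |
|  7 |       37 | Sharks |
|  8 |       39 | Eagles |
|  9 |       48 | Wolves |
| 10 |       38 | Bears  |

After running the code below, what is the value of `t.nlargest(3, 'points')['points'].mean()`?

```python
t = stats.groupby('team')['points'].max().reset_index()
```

group by team, max of points:
team
Bears     38
Eagles    39
Lions     36
Sharks    37
Wolves    48
Name: points, dtype: int64
reset_index():
     team  points
0   Bears      38
1  Eagles      39
2   Lions      36
3  Sharks      37
4  Wolves      48
take 3 rows with largest points:
     team  points
4  Wolves      48
1  Eagles      39
0   Bears      38

41.6666666667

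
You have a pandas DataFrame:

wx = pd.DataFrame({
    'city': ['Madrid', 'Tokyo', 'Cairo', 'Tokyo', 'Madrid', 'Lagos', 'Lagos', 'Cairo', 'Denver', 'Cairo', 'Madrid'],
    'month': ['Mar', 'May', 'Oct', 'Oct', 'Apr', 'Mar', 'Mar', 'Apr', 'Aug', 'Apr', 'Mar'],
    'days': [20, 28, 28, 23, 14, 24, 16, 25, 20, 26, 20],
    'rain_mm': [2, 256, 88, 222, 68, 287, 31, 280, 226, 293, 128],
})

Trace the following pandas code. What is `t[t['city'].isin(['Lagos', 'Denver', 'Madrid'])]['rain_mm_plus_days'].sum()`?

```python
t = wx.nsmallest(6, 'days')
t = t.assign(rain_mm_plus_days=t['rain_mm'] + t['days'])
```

take 6 rows with smallest days:
      city month  days  rain_mm
4   Madrid   Apr    14       68
6    Lagos   Mar    16       31
0   Madrid   Mar    20        2
8   Denver   Aug    20      226
10  Madrid   Mar    20      128
3    Tokyo   Oct    23      222
add column rain_mm_plus_days = t['rain_mm'] + t['days']:
      city month  days  rain_mm  rain_mm_plus_days
4   Madrid   Apr    14       68                 82
6    Lagos   Mar    16       31                 47
0   Madrid   Mar    20        2                 22
8   Denver   Aug    20      226                246
10  Madrid   Mar    20      128                148
3    Tokyo   Oct    23      222                245
filter rows where city in ['Lagos', 'Denver', 'Madrid']:
      city month  days  rain_mm  rain_mm_plus_days
4   Madrid   Apr    14       68                 82
6    Lagos   Mar    16       31                 47
0   Madrid   Mar    20        2                 22
8   Denver   Aug    20      226                246
10  Madrid   Mar    20      128                148
Taking the sum of column 'rain_mm_plus_days' gives 545.

545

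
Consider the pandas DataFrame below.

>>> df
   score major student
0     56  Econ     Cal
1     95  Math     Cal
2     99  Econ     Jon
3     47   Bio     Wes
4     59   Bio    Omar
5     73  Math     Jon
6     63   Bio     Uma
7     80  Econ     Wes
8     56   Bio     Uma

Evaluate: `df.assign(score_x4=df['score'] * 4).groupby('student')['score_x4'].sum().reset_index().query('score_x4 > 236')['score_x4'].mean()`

add column score_x4 = df['score'] * 4:
   score major student  score_x4
0     56  Econ     Cal       224
1     95  Math     Cal       380
2     99  Econ     Jon       396
3     47   Bio     Wes       188
4     59   Bio    Omar       236
5     73  Math     Jon       292
6     63   Bio     Uma       252
7     80  Econ     Wes       320
8     56   Bio     Uma       224
group by student, sum of score_x4:
student
Cal     604
Jon     688
Omar    236
Uma     476
Wes     508
Name: score_x4, dtype: int64
reset_index():
  student  score_x4
0     Cal       604
1     Jon       688
2    Omar       236
3     Uma       476
4     Wes       508
filter rows where score_x4 > 236:
  student  score_x4
0     Cal       604
1     Jon       688
3     Uma       476
4     Wes       508
The mean of column 'score_x4' is 569.0.

569.0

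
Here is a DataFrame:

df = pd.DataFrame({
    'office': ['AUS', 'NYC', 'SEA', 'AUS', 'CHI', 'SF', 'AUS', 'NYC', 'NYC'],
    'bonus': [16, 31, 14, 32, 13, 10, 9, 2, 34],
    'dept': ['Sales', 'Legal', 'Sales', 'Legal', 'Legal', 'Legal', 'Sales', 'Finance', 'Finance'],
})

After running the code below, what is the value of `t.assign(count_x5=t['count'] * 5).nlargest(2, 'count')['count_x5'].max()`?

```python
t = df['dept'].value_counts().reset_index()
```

20

value_counts of dept:
dept
Legal      4
Sales      3
Finance    2
Name: count, dtype: int64
reset_index():
      dept  count
0    Legal      4
1    Sales      3
2  Finance      2
add column count_x5 = t['count'] * 5:
      dept  count  count_x5
0    Legal      4        20
1    Sales      3        15
2  Finance      2        10
take 2 rows with largest count:
    dept  count  count_x5
0  Legal      4        20
1  Sales      3        15
Finally, max of column 'count_x5' = 20.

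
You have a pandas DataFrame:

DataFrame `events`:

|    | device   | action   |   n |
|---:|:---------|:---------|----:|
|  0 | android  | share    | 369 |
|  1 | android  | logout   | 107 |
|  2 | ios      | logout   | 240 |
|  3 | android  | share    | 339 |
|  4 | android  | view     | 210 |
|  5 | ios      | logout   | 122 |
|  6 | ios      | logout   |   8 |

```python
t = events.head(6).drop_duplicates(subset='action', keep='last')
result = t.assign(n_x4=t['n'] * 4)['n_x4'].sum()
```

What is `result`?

2684

take first 6 rows:
    device  action    n
0  android   share  369
1  android  logout  107
2      ios  logout  240
3  android   share  339
4  android    view  210
5      ios  logout  122
drop duplicate action (keep=last):
    device  action    n
3  android   share  339
4  android    view  210
5      ios  logout  122
add column n_x4 = t['n'] * 4:
    device  action    n  n_x4
3  android   share  339  1356
4  android    view  210   840
5      ios  logout  122   488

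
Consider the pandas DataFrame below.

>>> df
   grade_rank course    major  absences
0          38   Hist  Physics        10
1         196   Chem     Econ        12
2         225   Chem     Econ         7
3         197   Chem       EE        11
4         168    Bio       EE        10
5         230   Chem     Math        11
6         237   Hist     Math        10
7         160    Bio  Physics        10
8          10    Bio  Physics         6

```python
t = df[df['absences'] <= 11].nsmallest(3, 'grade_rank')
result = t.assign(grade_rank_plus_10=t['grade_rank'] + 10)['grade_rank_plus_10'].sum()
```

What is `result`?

238

filter rows where absences <= 11:
   grade_rank course    major  absences
0          38   Hist  Physics        10
2         225   Chem     Econ         7
3         197   Chem       EE        11
4         168    Bio       EE        10
5         230   Chem     Math        11
6         237   Hist     Math        10
7         160    Bio  Physics        10
8          10    Bio  Physics         6
take 3 rows with smallest grade_rank:
   grade_rank course    major  absences
8          10    Bio  Physics         6
0          38   Hist  Physics        10
7         160    Bio  Physics        10
add column grade_rank_plus_10 = t['grade_rank'] + 10:
   grade_rank course    major  absences  grade_rank_plus_10
8          10    Bio  Physics         6                  20
0          38   Hist  Physics        10                  48
7         160    Bio  Physics        10                 170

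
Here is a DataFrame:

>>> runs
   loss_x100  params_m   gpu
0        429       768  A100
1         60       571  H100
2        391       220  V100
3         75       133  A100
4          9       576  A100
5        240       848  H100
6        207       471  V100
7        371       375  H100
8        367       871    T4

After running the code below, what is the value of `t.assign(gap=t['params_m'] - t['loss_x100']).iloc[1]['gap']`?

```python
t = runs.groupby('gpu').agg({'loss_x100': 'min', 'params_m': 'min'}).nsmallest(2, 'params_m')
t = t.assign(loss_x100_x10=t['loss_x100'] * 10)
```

group by gpu: min(loss_x100), min(params_m):
      loss_x100  params_m
gpu                      
A100          9       133
H100         60       375
T4          367       871
V100        207       220
take 2 rows with smallest params_m:
      loss_x100  params_m
gpu                      
A100          9       133
V100        207       220
add column loss_x100_x10 = t['loss_x100'] * 10:
      loss_x100  params_m  loss_x100_x10
gpu                                     
A100          9       133             90
V100        207       220           2070
add column gap = t['params_m'] - t['loss_x100']:
      loss_x100  params_m  loss_x100_x10  gap
gpu                                          
A100          9       133             90  124
V100        207       220           2070   13

13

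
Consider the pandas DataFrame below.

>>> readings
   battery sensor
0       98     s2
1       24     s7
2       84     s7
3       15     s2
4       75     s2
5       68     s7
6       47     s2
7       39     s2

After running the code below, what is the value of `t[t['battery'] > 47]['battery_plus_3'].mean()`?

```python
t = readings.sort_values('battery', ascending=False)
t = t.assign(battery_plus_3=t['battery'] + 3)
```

sort by battery descending:
   battery sensor
0       98     s2
2       84     s7
4       75     s2
5       68     s7
6       47     s2
7       39     s2
1       24     s7
3       15     s2
add column battery_plus_3 = t['battery'] + 3:
   battery sensor  battery_plus_3
0       98     s2             101
2       84     s7              87
4       75     s2              78
5       68     s7              71
6       47     s2              50
7       39     s2              42
1       24     s7              27
3       15     s2              18
filter rows where battery > 47:
   battery sensor  battery_plus_3
0       98     s2             101
2       84     s7              87
4       75     s2              78
5       68     s7              71

84.25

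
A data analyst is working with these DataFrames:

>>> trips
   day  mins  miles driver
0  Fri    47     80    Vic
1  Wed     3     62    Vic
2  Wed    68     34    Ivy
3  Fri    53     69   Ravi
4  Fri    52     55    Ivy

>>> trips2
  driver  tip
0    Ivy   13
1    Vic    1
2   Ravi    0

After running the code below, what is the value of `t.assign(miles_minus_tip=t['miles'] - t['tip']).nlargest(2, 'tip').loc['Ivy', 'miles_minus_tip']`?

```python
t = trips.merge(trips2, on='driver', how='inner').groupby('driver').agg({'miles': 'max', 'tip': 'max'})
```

42

merge on 'driver' (how='inner') → 5 rows:
   day  mins  miles driver  tip
0  Fri    47     80    Vic    1
1  Wed     3     62    Vic    1
2  Wed    68     34    Ivy   13
3  Fri    53     69   Ravi    0
4  Fri    52     55    Ivy   13
group by driver: max(miles), max(tip):
        miles  tip
driver            
Ivy        55   13
Ravi       69    0
Vic        80    1
add column miles_minus_tip = t['miles'] - t['tip']:
        miles  tip  miles_minus_tip
driver                             
Ivy        55   13               42
Ravi       69    0               69
Vic        80    1               79
take 2 rows with largest tip:
        miles  tip  miles_minus_tip
driver                             
Ivy        55   13               42
Vic        80    1               79
Finally, value at row 'Ivy', column 'miles_minus_tip' = 42.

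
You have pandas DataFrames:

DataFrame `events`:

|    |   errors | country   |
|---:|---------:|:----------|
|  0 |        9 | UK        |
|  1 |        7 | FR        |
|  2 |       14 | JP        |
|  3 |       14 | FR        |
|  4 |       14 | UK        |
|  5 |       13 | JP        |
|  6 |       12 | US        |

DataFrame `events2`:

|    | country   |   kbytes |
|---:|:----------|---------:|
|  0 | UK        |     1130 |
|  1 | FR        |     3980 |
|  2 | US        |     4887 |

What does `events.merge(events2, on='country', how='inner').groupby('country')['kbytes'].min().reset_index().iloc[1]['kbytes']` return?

1130

merge on 'country' (how='inner') → 5 rows:
   errors country  kbytes
0       9      UK    1130
1       7      FR    3980
2      14      FR    3980
3      14      UK    1130
4      12      US    4887
group by country, min of kbytes:
country
FR    3980
UK    1130
US    4887
Name: kbytes, dtype: int64
reset_index():
  country  kbytes
0      FR    3980
1      UK    1130
2      US    4887
Finally, value at position 1, column 'kbytes' = 1130.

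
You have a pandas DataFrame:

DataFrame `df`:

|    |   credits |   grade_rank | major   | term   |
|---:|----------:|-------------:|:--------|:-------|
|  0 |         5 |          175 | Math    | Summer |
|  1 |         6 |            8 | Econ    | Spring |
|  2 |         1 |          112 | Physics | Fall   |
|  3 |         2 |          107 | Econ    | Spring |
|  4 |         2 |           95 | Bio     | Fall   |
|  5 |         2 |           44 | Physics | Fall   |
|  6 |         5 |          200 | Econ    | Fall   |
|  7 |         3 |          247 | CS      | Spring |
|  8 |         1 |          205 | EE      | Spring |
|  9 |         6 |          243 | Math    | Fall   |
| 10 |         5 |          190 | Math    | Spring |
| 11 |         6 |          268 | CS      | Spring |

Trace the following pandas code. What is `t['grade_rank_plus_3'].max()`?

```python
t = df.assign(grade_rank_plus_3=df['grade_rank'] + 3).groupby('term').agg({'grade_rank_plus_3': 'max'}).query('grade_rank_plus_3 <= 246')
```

246

add column grade_rank_plus_3 = df['grade_rank'] + 3:
    credits  grade_rank    major    term  grade_rank_plus_3
0         5         175     Math  Summer                178
1         6           8     Econ  Spring                 11
2         1         112  Physics    Fall                115
3         2         107     Econ  Spring                110
4         2          95      Bio    Fall                 98
5         2          44  Physics    Fall                 47
6         5         200     Econ    Fall                203
7         3         247       CS  Spring                250
8         1         205       EE  Spring                208
9         6         243     Math    Fall                246
10        5         190     Math  Spring                193
11        6         268       CS  Spring                271
group by term, max of grade_rank_plus_3:
        grade_rank_plus_3
term                     
Fall                  246
Spring                271
Summer                178
filter rows where grade_rank_plus_3 <= 246:
        grade_rank_plus_3
term                     
Fall                  246
Summer                178
So max() = 246.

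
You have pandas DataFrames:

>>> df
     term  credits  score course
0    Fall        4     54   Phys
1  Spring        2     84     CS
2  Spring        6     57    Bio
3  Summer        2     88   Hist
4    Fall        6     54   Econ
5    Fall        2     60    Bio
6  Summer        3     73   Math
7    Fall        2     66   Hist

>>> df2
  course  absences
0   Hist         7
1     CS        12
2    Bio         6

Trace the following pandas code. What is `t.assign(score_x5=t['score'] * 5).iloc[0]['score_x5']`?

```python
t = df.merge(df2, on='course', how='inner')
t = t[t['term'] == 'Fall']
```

300

merge on 'course' (how='inner') → 5 rows:
     term  credits  score course  absences
0  Spring        2     84     CS        12
1  Spring        6     57    Bio         6
2  Summer        2     88   Hist         7
3    Fall        2     60    Bio         6
4    Fall        2     66   Hist         7
filter rows where term == 'Fall':
   term  credits  score course  absences
3  Fall        2     60    Bio         6
4  Fall        2     66   Hist         7
add column score_x5 = t['score'] * 5:
   term  credits  score course  absences  score_x5
3  Fall        2     60    Bio         6       300
4  Fall        2     66   Hist         7       330
value at position 0, column 'score_x5' → 300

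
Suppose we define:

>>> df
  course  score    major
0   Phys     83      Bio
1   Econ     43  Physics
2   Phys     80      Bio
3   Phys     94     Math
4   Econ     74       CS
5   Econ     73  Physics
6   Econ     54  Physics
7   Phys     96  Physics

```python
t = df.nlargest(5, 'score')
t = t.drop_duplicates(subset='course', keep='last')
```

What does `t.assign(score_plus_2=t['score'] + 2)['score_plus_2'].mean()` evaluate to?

take 5 rows with largest score:
  course  score    major
7   Phys     96  Physics
3   Phys     94     Math
0   Phys     83      Bio
2   Phys     80      Bio
4   Econ     74       CS
drop duplicate course (keep=last):
  course  score major
2   Phys     80   Bio
4   Econ     74    CS
add column score_plus_2 = t['score'] + 2:
  course  score major  score_plus_2
2   Phys     80   Bio            82
4   Econ     74    CS            76
Finally, mean of column 'score_plus_2' = 79.0.

79.0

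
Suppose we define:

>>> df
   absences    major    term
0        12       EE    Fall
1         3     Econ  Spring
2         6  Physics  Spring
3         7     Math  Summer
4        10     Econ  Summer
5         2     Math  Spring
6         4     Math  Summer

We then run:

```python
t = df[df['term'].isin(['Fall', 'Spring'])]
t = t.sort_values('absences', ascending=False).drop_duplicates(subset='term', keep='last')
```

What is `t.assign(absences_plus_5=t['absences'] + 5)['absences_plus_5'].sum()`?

24

filter rows where term in ['Fall', 'Spring']:
   absences    major    term
0        12       EE    Fall
1         3     Econ  Spring
2         6  Physics  Spring
5         2     Math  Spring
sort by absences descending:
   absences    major    term
0        12       EE    Fall
2         6  Physics  Spring
1         3     Econ  Spring
5         2     Math  Spring
drop duplicate term (keep=last):
   absences major    term
0        12    EE    Fall
5         2  Math  Spring
add column absences_plus_5 = t['absences'] + 5:
   absences major    term  absences_plus_5
0        12    EE    Fall               17
5         2  Math  Spring                7
Reading off the sum of column 'absences_plus_5', we get 24.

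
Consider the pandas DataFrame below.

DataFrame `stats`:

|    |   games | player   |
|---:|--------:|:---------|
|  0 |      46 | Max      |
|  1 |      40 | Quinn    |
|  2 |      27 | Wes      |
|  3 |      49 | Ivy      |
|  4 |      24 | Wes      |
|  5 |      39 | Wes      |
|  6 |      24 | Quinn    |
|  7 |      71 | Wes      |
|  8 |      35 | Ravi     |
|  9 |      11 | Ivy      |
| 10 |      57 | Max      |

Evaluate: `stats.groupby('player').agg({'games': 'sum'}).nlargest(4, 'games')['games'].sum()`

388

group by player, sum of games:
        games
player       
Ivy        60
Max       103
Quinn      64
Ravi       35
Wes       161
take 4 rows with largest games:
        games
player       
Wes       161
Max       103
Quinn      64
Ivy        60
Then the sum of column 'games': 388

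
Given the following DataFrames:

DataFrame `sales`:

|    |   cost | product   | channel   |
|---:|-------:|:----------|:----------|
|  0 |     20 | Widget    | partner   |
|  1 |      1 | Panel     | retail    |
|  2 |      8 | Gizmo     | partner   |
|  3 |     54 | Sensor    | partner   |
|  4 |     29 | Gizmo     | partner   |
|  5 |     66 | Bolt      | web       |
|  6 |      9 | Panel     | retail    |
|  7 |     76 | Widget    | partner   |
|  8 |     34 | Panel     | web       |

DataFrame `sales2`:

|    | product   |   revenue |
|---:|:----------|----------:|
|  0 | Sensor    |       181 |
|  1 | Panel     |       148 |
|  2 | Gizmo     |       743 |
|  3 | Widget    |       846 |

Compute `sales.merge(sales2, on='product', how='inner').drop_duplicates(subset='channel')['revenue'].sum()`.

1142

merge on 'product' (how='inner') → 8 rows:
   cost product  channel  revenue
0    20  Widget  partner      846
1     1   Panel   retail      148
2     8   Gizmo  partner      743
3    54  Sensor  partner      181
4    29   Gizmo  partner      743
5     9   Panel   retail      148
6    76  Widget  partner      846
7    34   Panel      web      148
drop duplicate channel (keep=first):
   cost product  channel  revenue
0    20  Widget  partner      846
1     1   Panel   retail      148
7    34   Panel      web      148
Hence 1142.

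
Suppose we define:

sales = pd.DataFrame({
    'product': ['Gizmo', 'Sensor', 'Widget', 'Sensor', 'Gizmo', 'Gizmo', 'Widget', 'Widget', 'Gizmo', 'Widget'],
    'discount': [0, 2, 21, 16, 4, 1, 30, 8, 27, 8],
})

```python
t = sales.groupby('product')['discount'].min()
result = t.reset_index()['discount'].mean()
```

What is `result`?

group by product, min of discount:
product
Gizmo     0
Sensor    2
Widget    8
Name: discount, dtype: int64
reset_index():
  product  discount
0   Gizmo         0
1  Sensor         2
2  Widget         8
Hence 3.33333333333.

3.33333333333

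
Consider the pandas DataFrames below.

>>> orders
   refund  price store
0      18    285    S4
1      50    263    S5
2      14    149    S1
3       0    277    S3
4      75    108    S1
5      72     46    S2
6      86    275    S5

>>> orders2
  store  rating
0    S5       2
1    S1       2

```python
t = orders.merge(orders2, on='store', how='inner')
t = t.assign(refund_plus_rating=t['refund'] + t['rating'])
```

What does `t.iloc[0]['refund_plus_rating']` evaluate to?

52

merge on 'store' (how='inner') → 4 rows:
   refund  price store  rating
0      50    263    S5       2
1      14    149    S1       2
2      75    108    S1       2
3      86    275    S5       2
add column refund_plus_rating = t['refund'] + t['rating']:
   refund  price store  rating  refund_plus_rating
0      50    263    S5       2                  52
1      14    149    S1       2                  16
2      75    108    S1       2                  77
3      86    275    S5       2                  88
Taking the value at position 0, column 'refund_plus_rating' gives 52.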